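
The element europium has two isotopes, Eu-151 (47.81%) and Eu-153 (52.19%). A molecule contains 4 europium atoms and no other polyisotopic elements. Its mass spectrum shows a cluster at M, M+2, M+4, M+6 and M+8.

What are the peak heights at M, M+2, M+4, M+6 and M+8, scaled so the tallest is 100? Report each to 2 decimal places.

Each Eu atom is independently Eu-151 (p = 0.4781) or Eu-153 (q = 0.5219); the cluster is the binomial expansion (p + q)^4.
P(M) = 0.4781^4 = 0.052249
P(M+2) = 4 × 0.4781^3 × 0.5219^1 = 0.228141
P(M+4) = 6 × 0.4781^2 × 0.5219^2 = 0.373563
P(M+6) = 4 × 0.4781^1 × 0.5219^3 = 0.271857
P(M+8) = 0.5219^4 = 0.074191
The M+4 peak is largest (0.373563); scaling to 100 gives 13.99 : 61.07 : 100.00 : 72.77 : 19.86.

13.99 : 61.07 : 100.00 : 72.77 : 19.86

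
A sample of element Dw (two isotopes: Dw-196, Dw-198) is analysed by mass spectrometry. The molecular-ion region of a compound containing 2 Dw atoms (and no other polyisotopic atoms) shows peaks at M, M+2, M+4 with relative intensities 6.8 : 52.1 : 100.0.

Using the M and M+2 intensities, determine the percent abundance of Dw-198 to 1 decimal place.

79.3%

Let p = fractional abundance of Dw-196. I(M+2)/I(M) = [C(2,1)·p^1·(1−p)] / p^2 = 2·(1−p)/p = 52.1/6.8 = 7.6618
(1−p)/p = 7.6618/2 = 3.8309  ⇒  p = 1/(1 + 3.8309) = 0.2070
Dw-196: 20.7%, Dw-198: 79.3%.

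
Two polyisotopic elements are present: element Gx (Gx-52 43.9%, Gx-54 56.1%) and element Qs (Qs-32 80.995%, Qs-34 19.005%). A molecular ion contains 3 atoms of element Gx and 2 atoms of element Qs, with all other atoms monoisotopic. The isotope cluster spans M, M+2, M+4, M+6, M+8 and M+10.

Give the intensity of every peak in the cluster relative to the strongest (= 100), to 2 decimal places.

Element Gx pattern (n=3): 0.08460452 : 0.32434944 : 0.41448756 : 0.17655848
Element Qs pattern (n=2): 0.656019 : 0.30786199 : 0.036119
Convolve the two distributions (both contribute in 2-u steps):
  M: 0.08460452×0.656019 = 0.055502
  M+2: 0.08460452×0.30786199 + 0.32434944×0.656019 = 0.238826
  M+4: 0.08460452×0.036119 + 0.32434944×0.30786199 + 0.41448756×0.656019 = 0.374822
  M+6: 0.32434944×0.036119 + 0.41448756×0.30786199 + 0.17655848×0.656019 = 0.255146
  M+8: 0.41448756×0.036119 + 0.17655848×0.30786199 = 0.069327
  M+10: 0.17655848×0.036119 = 0.006377
Scale to base peak (0.374822) = 100: 14.81 : 63.72 : 100.00 : 68.07 : 18.50 : 1.70

14.81 : 63.72 : 100.00 : 68.07 : 18.50 : 1.70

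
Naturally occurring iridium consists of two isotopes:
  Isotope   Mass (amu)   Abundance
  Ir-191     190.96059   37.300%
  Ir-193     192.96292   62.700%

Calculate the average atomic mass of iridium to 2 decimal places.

The abundance-weighted mean is 0.37300 × 190.96059 + 0.62700 × 192.96292
= 71.228300 + 120.987751 = 192.216051 amu

192.22 amu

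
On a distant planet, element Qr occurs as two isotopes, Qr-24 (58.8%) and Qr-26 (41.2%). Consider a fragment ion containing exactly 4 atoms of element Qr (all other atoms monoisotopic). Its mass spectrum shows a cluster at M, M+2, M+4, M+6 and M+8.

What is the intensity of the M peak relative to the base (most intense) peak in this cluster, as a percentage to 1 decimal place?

Term probabilities: M 0.1195, M+2 0.3350, M+4 0.3521, M+6 0.1645, M+8 0.0288. Base peak = M+4.
P(M+4) = C(4,2) × 0.588^2 × 0.412^2 = 6 × 0.345744 × 0.169744 = 0.352128 (base)
P(M) = C(4,0) × 0.588^4 × 0.412^0 = 1 × 0.11953891 × 1.0000 = 0.119539
Relative intensity = 0.119539 / 0.352128 × 100 = 33.9

33.9%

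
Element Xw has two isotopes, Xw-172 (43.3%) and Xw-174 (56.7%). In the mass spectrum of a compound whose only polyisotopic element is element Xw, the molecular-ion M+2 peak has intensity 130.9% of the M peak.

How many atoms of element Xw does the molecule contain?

For n independent Xw atoms, I(M+2)/I(M) = n · (abundance Xw-174) / (abundance Xw-172) = n · 0.567/0.433.
n = 1.309 × 0.433/0.567 = 1.00 ≈ 1

1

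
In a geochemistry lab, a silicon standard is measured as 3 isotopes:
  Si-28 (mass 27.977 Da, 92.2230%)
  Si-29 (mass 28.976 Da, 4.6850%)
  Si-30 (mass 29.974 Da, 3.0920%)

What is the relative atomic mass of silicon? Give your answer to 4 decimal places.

Weight each isotope mass by its fractional abundance: 0.922230 × 27.977 + 0.046850 × 28.976 + 0.030920 × 29.974
= 25.80123 + 1.35753 + 0.92680 = 28.08556 Da

28.0856 Da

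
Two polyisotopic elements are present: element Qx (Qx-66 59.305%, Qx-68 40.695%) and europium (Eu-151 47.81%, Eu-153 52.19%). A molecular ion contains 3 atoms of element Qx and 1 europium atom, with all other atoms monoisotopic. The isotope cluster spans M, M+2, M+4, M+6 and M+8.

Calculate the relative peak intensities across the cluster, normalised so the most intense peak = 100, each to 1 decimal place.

Element Qx pattern (n=3): 0.20858061 : 0.42938308 : 0.29464201 : 0.0673943
Europium pattern (n=1): 0.4781 : 0.5219
Convolve the two distributions (both contribute in 2-u steps):
  M: 0.20858061×0.4781 = 0.099722
  M+2: 0.20858061×0.5219 + 0.42938308×0.4781 = 0.314146
  M+4: 0.42938308×0.5219 + 0.29464201×0.4781 = 0.364963
  M+6: 0.29464201×0.5219 + 0.0673943×0.4781 = 0.185995
  M+8: 0.0673943×0.5219 = 0.035173
Scale to base peak (0.364963) = 100: 27.3 : 86.1 : 100.0 : 51.0 : 9.6

27.3 : 86.1 : 100.0 : 51.0 : 9.6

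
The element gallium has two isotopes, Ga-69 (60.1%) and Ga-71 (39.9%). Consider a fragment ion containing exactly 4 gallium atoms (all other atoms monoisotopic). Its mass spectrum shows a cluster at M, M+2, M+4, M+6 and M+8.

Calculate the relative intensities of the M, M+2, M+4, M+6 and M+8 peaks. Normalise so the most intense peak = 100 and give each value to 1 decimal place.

Expanding (0.601 + 0.399)^4:
P(M) = 0.601^4 = 0.130466
P(M+2) = 4 × 0.601^3 × 0.399^1 = 0.346463
P(M+4) = 6 × 0.601^2 × 0.399^2 = 0.345021
P(M+6) = 4 × 0.601^1 × 0.399^3 = 0.152705
P(M+8) = 0.399^4 = 0.025345
The M+2 peak is largest (0.346463); scaling to 100 gives 37.7 : 100.0 : 99.6 : 44.1 : 7.3.

37.7 : 100.0 : 99.6 : 44.1 : 7.3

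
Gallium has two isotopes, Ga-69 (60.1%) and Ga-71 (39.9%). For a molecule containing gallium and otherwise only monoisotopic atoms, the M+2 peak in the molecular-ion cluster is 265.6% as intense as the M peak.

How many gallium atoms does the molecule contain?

With n Ga atoms, P(M+2)/P(M) = C(n,1)·p^(n−1)q / p^n = n·q/p = n · 0.399/0.601.
n = 2.656 × 0.601/0.399 = 4.00 ≈ 4

4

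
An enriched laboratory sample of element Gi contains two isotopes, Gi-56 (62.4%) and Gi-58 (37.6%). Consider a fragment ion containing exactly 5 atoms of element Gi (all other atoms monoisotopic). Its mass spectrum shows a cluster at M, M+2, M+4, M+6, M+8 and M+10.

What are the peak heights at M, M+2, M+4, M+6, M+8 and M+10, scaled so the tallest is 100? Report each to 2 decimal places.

27.54 : 82.98 : 100.00 : 60.26 : 18.15 : 2.19

Each Gi atom is independently Gi-56 (p = 0.624) or Gi-58 (q = 0.376); the cluster is the binomial expansion (p + q)^5.
P(M) = 0.624^5 = 0.094607
P(M+2) = 5 × 0.624^4 × 0.376^1 = 0.285034
P(M+4) = 10 × 0.624^3 × 0.376^2 = 0.343502
P(M+6) = 10 × 0.624^2 × 0.376^3 = 0.206982
P(M+8) = 5 × 0.624^1 × 0.376^4 = 0.062360
P(M+10) = 0.376^5 = 0.007515
The M+4 peak is largest (0.343502); scaling to 100 gives 27.54 : 82.98 : 100.00 : 60.26 : 18.15 : 2.19.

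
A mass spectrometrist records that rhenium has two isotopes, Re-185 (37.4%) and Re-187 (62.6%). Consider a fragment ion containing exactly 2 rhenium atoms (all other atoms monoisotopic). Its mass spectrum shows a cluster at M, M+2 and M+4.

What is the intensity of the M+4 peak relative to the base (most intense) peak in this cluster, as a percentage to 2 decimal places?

(0.374 + 0.626)^2 gives M 0.1399, M+2 0.4682, M+4 0.3919; the largest is M+2.
P(M+2) = C(2,1) × 0.374^1 × 0.626^1 = 2 × 0.3740 × 0.6260 = 0.468248 (base)
P(M+4) = C(2,2) × 0.374^0 × 0.626^2 = 1 × 1.0000 × 0.391876 = 0.391876
Relative intensity = 0.391876 / 0.468248 × 100 = 83.69

83.69%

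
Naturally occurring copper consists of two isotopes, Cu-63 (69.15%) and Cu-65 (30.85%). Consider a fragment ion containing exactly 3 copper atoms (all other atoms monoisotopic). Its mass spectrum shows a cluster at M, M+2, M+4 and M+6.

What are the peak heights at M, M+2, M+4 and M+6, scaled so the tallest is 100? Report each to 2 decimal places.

The 3 Cu atoms are independent, so intensities follow the terms of (0.6915 + 0.3085)^3.
P(M) = 0.6915^3 = 0.330656
P(M+2) = 3 × 0.6915^2 × 0.3085^1 = 0.442548
P(M+4) = 3 × 0.6915^1 × 0.3085^2 = 0.197435
P(M+6) = 0.3085^3 = 0.029361
The M+2 peak is largest (0.442548); scaling to 100 gives 74.72 : 100.00 : 44.61 : 6.63.

74.72 : 100.00 : 44.61 : 6.63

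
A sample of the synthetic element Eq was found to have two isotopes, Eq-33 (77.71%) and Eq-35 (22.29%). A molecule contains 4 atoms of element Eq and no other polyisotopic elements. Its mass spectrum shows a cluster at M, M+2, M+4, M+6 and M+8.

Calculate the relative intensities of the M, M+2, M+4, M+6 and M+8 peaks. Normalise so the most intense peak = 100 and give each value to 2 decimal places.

Each Eq atom is independently Eq-33 (p = 0.7771) or Eq-35 (q = 0.2229); the cluster is the binomial expansion (p + q)^4.
P(M) = 0.7771^4 = 0.364676
P(M+2) = 4 × 0.7771^3 × 0.2229^1 = 0.418409
P(M+4) = 6 × 0.7771^2 × 0.2229^2 = 0.180022
P(M+6) = 4 × 0.7771^1 × 0.2229^3 = 0.034424
P(M+8) = 0.2229^4 = 0.002469
The M+2 peak is largest (0.418409); scaling to 100 gives 87.16 : 100.00 : 43.03 : 8.23 : 0.59.

87.16 : 100.00 : 43.03 : 8.23 : 0.59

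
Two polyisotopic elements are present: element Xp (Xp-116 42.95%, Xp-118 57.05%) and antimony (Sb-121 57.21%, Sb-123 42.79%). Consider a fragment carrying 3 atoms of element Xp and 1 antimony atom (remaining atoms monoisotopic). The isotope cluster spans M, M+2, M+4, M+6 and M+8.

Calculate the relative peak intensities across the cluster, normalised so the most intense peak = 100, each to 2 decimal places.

Element Xp pattern (n=3): 0.07922997 : 0.31572083 : 0.41936842 : 0.18568078
Antimony pattern (n=1): 0.5721 : 0.4279
Convolve the two distributions (both contribute in 2-u steps):
  M: 0.07922997×0.5721 = 0.045327
  M+2: 0.07922997×0.4279 + 0.31572083×0.5721 = 0.214526
  M+4: 0.31572083×0.4279 + 0.41936842×0.5721 = 0.375018
  M+6: 0.41936842×0.4279 + 0.18568078×0.5721 = 0.285676
  M+8: 0.18568078×0.4279 = 0.079453
Scale to base peak (0.375018) = 100: 12.09 : 57.20 : 100.00 : 76.18 : 21.19

12.09 : 57.20 : 100.00 : 76.18 : 21.19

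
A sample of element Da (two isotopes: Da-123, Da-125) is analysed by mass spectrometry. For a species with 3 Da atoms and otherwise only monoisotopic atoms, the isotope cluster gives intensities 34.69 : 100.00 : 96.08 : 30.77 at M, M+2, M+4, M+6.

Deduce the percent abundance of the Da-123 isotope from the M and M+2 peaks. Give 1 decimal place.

Write p for the Da-123 fraction. I(M+2)/I(M) = [C(3,1)·p^2·(1−p)] / p^3 = 3·(1−p)/p = 100.00/34.69 = 2.8827
(1−p)/p = 2.8827/3 = 0.9609  ⇒  p = 1/(1 + 0.9609) = 0.5100
Da-123: 51.0%, Da-125: 49.0%.

51.0%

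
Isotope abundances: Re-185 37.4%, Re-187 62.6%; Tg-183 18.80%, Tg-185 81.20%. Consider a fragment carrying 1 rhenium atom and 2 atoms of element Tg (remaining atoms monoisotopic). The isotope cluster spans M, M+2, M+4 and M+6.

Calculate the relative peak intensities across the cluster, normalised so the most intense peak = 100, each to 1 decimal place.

Rhenium pattern (n=1): 0.3740 : 0.6260
Element Tg pattern (n=2): 0.035344 : 0.305312 : 0.659344
Convolve the two distributions (both contribute in 2-u steps):
  M: 0.3740×0.035344 = 0.013219
  M+2: 0.3740×0.305312 + 0.6260×0.035344 = 0.136312
  M+4: 0.3740×0.659344 + 0.6260×0.305312 = 0.437720
  M+6: 0.6260×0.659344 = 0.412749
Scale to base peak (0.437720) = 100: 3.0 : 31.1 : 100.0 : 94.3

3.0 : 31.1 : 100.0 : 94.3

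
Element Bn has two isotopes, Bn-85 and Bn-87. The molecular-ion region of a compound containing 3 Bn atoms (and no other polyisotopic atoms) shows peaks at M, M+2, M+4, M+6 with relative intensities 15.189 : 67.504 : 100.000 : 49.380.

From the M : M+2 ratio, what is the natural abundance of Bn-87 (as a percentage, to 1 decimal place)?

59.7%

Write p for the Bn-85 fraction. I(M+2)/I(M) = [C(3,1)·p^2·(1−p)] / p^3 = 3·(1−p)/p = 67.504/15.189 = 4.4443
(1−p)/p = 4.4443/3 = 1.4814  ⇒  p = 1/(1 + 1.4814) = 0.4030
Bn-85: 40.3%, Bn-87: 59.7%.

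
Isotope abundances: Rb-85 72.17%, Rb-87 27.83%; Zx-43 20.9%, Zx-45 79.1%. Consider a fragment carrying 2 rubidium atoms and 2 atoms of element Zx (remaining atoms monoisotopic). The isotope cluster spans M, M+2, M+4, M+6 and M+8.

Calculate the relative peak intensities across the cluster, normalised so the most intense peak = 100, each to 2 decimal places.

Rubidium pattern (n=2): 0.52085089 : 0.40169822 : 0.07745089
Element Zx pattern (n=2): 0.043681 : 0.330638 : 0.625681
Convolve the two distributions (both contribute in 2-u steps):
  M: 0.52085089×0.043681 = 0.022751
  M+2: 0.52085089×0.330638 + 0.40169822×0.043681 = 0.189760
  M+4: 0.52085089×0.625681 + 0.40169822×0.330638 + 0.07745089×0.043681 = 0.462086
  M+6: 0.40169822×0.625681 + 0.07745089×0.330638 = 0.276943
  M+8: 0.07745089×0.625681 = 0.048460
Scale to base peak (0.462086) = 100: 4.92 : 41.07 : 100.00 : 59.93 : 10.49

4.92 : 41.07 : 100.00 : 59.93 : 10.49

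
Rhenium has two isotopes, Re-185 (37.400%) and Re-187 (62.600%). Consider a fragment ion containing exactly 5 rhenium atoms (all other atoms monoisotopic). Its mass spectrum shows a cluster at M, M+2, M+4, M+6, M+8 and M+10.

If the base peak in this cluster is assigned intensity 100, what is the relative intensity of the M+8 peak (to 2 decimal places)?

Term probabilities: M 0.0073, M+2 0.0612, M+4 0.2050, M+6 0.3431, M+8 0.2872, M+10 0.0961. Base peak = M+6.
P(M+6) = C(5,3) × 0.37400^2 × 0.62600^3 = 10 × 0.139876 × 0.24531438 = 0.343136 (base)
P(M+8) = C(5,4) × 0.37400^1 × 0.62600^4 = 5 × 0.3740 × 0.1535668 = 0.287170
Relative intensity = 0.287170 / 0.343136 × 100 = 83.69

83.69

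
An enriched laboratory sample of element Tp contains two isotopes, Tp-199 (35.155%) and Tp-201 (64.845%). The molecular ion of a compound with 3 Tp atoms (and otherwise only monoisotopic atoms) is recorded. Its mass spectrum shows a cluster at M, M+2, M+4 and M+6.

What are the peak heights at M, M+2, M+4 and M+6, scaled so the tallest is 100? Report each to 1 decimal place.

9.8 : 54.2 : 100.0 : 61.5

Expanding (0.35155 + 0.64845)^3:
P(M) = 0.35155^3 = 0.043447
P(M+2) = 3 × 0.35155^2 × 0.64845^1 = 0.240421
P(M+4) = 3 × 0.35155^1 × 0.64845^2 = 0.443467
P(M+6) = 0.64845^3 = 0.272665
The M+4 peak is largest (0.443467); scaling to 100 gives 9.8 : 54.2 : 100.0 : 61.5.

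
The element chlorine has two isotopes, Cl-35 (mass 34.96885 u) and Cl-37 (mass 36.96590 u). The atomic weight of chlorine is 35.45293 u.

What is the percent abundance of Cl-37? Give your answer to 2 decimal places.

24.24%

With x = fraction of Cl-35 (so Cl-37 is 1 − x):
34.96885·x + 36.96590·(1 − x) = 35.45293
(34.96885 − 36.96590)·x = 35.45293 − 36.96590
x = -1.51297 / -1.99705 = 0.75760 → 75.76% Cl-35, 24.24% Cl-37.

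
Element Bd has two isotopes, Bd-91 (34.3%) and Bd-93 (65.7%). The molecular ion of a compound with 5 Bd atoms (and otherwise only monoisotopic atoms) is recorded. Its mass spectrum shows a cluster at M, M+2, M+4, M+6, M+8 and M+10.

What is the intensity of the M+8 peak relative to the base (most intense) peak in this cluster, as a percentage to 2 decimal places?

95.77%

Binomial terms of (0.343 + 0.657)^5: M 0.0047, M+2 0.0455, M+4 0.1742, M+6 0.3336, M+8 0.3195, M+10 0.1224 → M+6 is the base peak.
P(M+6) = C(5,3) × 0.343^2 × 0.657^3 = 10 × 0.117649 × 0.28359339 = 0.333645 (base)
P(M+8) = C(5,4) × 0.343^1 × 0.657^4 = 5 × 0.3430 × 0.18632086 = 0.319540
Relative intensity = 0.319540 / 0.333645 × 100 = 95.77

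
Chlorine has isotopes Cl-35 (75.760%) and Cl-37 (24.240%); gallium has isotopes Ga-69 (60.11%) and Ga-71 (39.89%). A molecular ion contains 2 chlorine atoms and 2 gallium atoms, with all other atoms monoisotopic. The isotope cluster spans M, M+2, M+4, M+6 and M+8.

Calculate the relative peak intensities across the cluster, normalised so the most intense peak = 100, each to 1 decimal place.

Chlorine pattern (n=2): 0.57395776 : 0.36728448 : 0.05875776
Gallium pattern (n=2): 0.36132121 : 0.47955758 : 0.15912121
Convolve the two distributions (both contribute in 2-u steps):
  M: 0.57395776×0.36132121 = 0.207383
  M+2: 0.57395776×0.47955758 + 0.36728448×0.36132121 = 0.407953
  M+4: 0.57395776×0.15912121 + 0.36728448×0.47955758 + 0.05875776×0.36132121 = 0.288693
  M+6: 0.36728448×0.15912121 + 0.05875776×0.47955758 = 0.086620
  M+8: 0.05875776×0.15912121 = 0.009350
Scale to base peak (0.407953) = 100: 50.8 : 100.0 : 70.8 : 21.2 : 2.3

50.8 : 100.0 : 70.8 : 21.2 : 2.3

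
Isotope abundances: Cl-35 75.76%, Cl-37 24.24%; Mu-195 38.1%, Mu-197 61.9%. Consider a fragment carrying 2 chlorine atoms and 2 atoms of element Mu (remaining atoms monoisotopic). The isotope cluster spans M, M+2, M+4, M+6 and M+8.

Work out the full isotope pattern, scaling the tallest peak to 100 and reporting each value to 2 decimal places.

Chlorine pattern (n=2): 0.57395776 : 0.36728448 : 0.05875776
Element Mu pattern (n=2): 0.145161 : 0.471678 : 0.383161
Convolve the two distributions (both contribute in 2-u steps):
  M: 0.57395776×0.145161 = 0.083316
  M+2: 0.57395776×0.471678 + 0.36728448×0.145161 = 0.324039
  M+4: 0.57395776×0.383161 + 0.36728448×0.471678 + 0.05875776×0.145161 = 0.401688
  M+6: 0.36728448×0.383161 + 0.05875776×0.471678 = 0.168444
  M+8: 0.05875776×0.383161 = 0.022514
Scale to base peak (0.401688) = 100: 20.74 : 80.67 : 100.00 : 41.93 : 5.60

20.74 : 80.67 : 100.00 : 41.93 : 5.60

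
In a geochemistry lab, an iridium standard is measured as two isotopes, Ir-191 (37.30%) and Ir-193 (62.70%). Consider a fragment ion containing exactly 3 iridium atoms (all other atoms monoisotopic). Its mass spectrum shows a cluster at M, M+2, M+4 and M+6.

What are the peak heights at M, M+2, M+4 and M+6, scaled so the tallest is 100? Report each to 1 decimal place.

11.8 : 59.5 : 100.0 : 56.0

Each Ir atom is independently Ir-191 (p = 0.3730) or Ir-193 (q = 0.6270); the cluster is the binomial expansion (p + q)^3.
P(M) = 0.3730^3 = 0.051895
P(M+2) = 3 × 0.3730^2 × 0.6270^1 = 0.261702
P(M+4) = 3 × 0.3730^1 × 0.6270^2 = 0.439911
P(M+6) = 0.6270^3 = 0.246492
The M+4 peak is largest (0.439911); scaling to 100 gives 11.8 : 59.5 : 100.0 : 56.0.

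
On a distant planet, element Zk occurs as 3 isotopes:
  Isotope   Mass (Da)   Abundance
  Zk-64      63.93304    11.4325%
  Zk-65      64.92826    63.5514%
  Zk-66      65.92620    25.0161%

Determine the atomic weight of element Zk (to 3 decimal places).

65.064 Da

Weight each isotope mass by its fractional abundance: 0.114325 × 63.93304 + 0.635514 × 64.92826 + 0.250161 × 65.92620
= 7.309145 + 41.262818 + 16.492164 = 65.064127 Da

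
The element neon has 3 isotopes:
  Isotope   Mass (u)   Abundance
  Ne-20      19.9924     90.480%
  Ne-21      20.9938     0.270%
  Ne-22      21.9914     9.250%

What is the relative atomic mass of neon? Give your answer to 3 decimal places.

20.180 u

Ar = Σ fᵢ·mᵢ = 0.90480 × 19.9924 + 0.00270 × 20.9938 + 0.09250 × 21.9914
= 18.08912 + 0.05668 + 2.03420 = 20.18000 u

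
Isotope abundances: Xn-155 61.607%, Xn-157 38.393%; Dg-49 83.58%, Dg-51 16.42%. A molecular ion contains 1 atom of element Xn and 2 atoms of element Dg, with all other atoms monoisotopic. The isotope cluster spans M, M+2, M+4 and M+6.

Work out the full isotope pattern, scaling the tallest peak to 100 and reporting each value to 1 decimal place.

Element Xn pattern (n=1): 0.61607 : 0.38393
Element Dg pattern (n=2): 0.69856164 : 0.27447672 : 0.02696164
Convolve the two distributions (both contribute in 2-u steps):
  M: 0.61607×0.69856164 = 0.430363
  M+2: 0.61607×0.27447672 + 0.38393×0.69856164 = 0.437296
  M+4: 0.61607×0.02696164 + 0.38393×0.27447672 = 0.121990
  M+6: 0.38393×0.02696164 = 0.010351
Scale to base peak (0.437296) = 100: 98.4 : 100.0 : 27.9 : 2.4

98.4 : 100.0 : 27.9 : 2.4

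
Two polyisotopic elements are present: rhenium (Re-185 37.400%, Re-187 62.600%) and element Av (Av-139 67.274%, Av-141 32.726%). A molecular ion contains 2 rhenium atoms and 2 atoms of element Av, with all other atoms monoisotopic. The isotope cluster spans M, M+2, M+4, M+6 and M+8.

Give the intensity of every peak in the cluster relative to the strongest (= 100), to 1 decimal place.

Rhenium pattern (n=2): 0.139876 : 0.468248 : 0.391876
Element Av pattern (n=2): 0.45257911 : 0.44032178 : 0.10709911
Convolve the two distributions (both contribute in 2-u steps):
  M: 0.139876×0.45257911 = 0.063305
  M+2: 0.139876×0.44032178 + 0.468248×0.45257911 = 0.273510
  M+4: 0.139876×0.10709911 + 0.468248×0.44032178 + 0.391876×0.45257911 = 0.398515
  M+6: 0.468248×0.10709911 + 0.391876×0.44032178 = 0.222700
  M+8: 0.391876×0.10709911 = 0.041970
Scale to base peak (0.398515) = 100: 15.9 : 68.6 : 100.0 : 55.9 : 10.5

15.9 : 68.6 : 100.0 : 55.9 : 10.5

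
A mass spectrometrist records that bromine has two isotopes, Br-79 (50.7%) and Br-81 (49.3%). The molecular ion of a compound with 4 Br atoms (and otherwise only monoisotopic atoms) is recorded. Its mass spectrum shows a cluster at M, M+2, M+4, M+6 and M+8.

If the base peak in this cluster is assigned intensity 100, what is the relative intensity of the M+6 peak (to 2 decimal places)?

64.83

Term probabilities: M 0.0661, M+2 0.2570, M+4 0.3749, M+6 0.2430, M+8 0.0591. Base peak = M+4.
P(M+4) = C(4,2) × 0.507^2 × 0.493^2 = 6 × 0.257049 × 0.243049 = 0.374853 (base)
P(M+6) = C(4,3) × 0.507^1 × 0.493^3 = 4 × 0.5070 × 0.11982316 = 0.243001
Relative intensity = 0.243001 / 0.374853 × 100 = 64.83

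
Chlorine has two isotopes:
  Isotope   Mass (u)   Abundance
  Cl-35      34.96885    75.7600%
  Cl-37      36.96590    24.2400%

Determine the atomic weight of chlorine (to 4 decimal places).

35.4529 u

Ar = Σ fᵢ·mᵢ = 0.757600 × 34.96885 + 0.242400 × 36.96590
= 26.492401 + 8.960534 = 35.452935 u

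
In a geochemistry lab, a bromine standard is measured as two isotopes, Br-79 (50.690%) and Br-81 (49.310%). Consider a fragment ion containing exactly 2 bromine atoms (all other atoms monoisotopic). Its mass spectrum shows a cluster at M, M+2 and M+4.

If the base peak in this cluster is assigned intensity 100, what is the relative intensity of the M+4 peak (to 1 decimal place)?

(0.50690 + 0.49310)^2 gives M 0.2569, M+2 0.4999, M+4 0.2431; the largest is M+2.
P(M+2) = C(2,1) × 0.50690^1 × 0.49310^1 = 2 × 0.5069 × 0.4931 = 0.499905 (base)
P(M+4) = C(2,2) × 0.50690^0 × 0.49310^2 = 1 × 1.0000 × 0.24314761 = 0.243148
Relative intensity = 0.243148 / 0.499905 × 100 = 48.6

48.6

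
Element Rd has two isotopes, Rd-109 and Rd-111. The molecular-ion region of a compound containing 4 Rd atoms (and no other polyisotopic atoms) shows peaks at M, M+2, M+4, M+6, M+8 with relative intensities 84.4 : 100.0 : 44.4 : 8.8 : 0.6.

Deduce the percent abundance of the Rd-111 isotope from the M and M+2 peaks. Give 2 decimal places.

If p is the fraction of Rd that is Rd-109, then I(M+2)/I(M) = [C(4,1)·p^3·(1−p)] / p^4 = 4·(1−p)/p = 100.0/84.4 = 1.1848
(1−p)/p = 1.1848/4 = 0.2962  ⇒  p = 1/(1 + 0.2962) = 0.7715
Rd-109: 77.15%, Rd-111: 22.85%.

22.85%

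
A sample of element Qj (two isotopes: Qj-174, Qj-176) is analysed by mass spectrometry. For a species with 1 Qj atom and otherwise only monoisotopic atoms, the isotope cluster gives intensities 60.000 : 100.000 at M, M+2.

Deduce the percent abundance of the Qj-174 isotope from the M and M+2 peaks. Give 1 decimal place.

37.5%

If p is the fraction of Qj that is Qj-174, then I(M+2)/I(M) = [C(1,1)·p^0·(1−p)] / p^1 = 1·(1−p)/p = 100.000/60.000 = 1.6667
(1−p)/p = 1.6667/1 = 1.6667  ⇒  p = 1/(1 + 1.6667) = 0.3750
Qj-174: 37.5%, Qj-176: 62.5%.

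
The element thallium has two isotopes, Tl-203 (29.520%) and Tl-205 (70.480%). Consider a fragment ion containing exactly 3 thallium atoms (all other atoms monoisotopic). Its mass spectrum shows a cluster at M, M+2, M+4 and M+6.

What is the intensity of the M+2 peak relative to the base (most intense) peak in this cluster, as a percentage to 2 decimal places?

41.88%

Binomial terms of (0.29520 + 0.70480)^3: M 0.0257, M+2 0.1843, M+4 0.4399, M+6 0.3501 → M+4 is the base peak.
P(M+4) = C(3,2) × 0.29520^1 × 0.70480^2 = 3 × 0.2952 × 0.49674304 = 0.439916 (base)
P(M+2) = C(3,1) × 0.29520^2 × 0.70480^1 = 3 × 0.08714304 × 0.7048 = 0.184255
Relative intensity = 0.184255 / 0.439916 × 100 = 41.88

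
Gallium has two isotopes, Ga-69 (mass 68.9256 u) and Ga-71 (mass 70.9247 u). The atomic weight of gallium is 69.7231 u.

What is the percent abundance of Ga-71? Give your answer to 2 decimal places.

39.89%

Writing the weighted mean with unknown fraction x of Ga-69:
68.9256·x + 70.9247·(1 − x) = 69.7231
(68.9256 − 70.9247)·x = 69.7231 − 70.9247
x = -1.2016 / -1.9991 = 0.60107 → 60.11% Ga-69, 39.89% Ga-71.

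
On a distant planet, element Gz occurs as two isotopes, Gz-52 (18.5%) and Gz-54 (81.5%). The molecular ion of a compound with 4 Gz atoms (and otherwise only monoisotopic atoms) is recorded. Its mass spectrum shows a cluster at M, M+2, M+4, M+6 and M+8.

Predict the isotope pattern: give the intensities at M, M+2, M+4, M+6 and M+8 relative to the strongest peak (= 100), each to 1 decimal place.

Each Gz atom is independently Gz-52 (p = 0.185) or Gz-54 (q = 0.815); the cluster is the binomial expansion (p + q)^4.
P(M) = 0.185^4 = 0.001171
P(M+2) = 4 × 0.185^3 × 0.815^1 = 0.020641
P(M+4) = 6 × 0.185^2 × 0.815^2 = 0.136399
P(M+6) = 4 × 0.185^1 × 0.815^3 = 0.400594
P(M+8) = 0.815^4 = 0.441195
The M+8 peak is largest (0.441195); scaling to 100 gives 0.3 : 4.7 : 30.9 : 90.8 : 100.0.

0.3 : 4.7 : 30.9 : 90.8 : 100.0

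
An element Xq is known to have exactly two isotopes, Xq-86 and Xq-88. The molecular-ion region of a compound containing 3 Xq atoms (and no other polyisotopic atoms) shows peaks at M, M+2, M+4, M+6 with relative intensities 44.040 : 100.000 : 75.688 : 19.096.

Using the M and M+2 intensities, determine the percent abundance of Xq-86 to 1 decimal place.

Write p for the Xq-86 fraction. I(M+2)/I(M) = [C(3,1)·p^2·(1−p)] / p^3 = 3·(1−p)/p = 100.000/44.040 = 2.2707
(1−p)/p = 2.2707/3 = 0.7569  ⇒  p = 1/(1 + 0.7569) = 0.5692
Xq-86: 56.9%, Xq-88: 43.1%.

56.9%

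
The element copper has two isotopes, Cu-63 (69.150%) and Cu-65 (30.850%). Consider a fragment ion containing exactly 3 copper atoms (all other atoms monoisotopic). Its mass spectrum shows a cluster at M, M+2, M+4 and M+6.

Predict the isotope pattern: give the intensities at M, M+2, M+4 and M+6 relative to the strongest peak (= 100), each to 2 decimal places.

74.72 : 100.00 : 44.61 : 6.63

The 3 Cu atoms are independent, so intensities follow the terms of (0.69150 + 0.30850)^3.
P(M) = 0.69150^3 = 0.330656
P(M+2) = 3 × 0.69150^2 × 0.30850^1 = 0.442548
P(M+4) = 3 × 0.69150^1 × 0.30850^2 = 0.197435
P(M+6) = 0.30850^3 = 0.029361
The M+2 peak is largest (0.442548); scaling to 100 gives 74.72 : 100.00 : 44.61 : 6.63.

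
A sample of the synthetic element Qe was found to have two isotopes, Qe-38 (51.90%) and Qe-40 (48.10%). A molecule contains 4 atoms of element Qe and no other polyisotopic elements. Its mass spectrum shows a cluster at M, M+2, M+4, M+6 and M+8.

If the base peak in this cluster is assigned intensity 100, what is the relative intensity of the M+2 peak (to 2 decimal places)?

71.93

Term probabilities: M 0.0726, M+2 0.2690, M+4 0.3739, M+6 0.2310, M+8 0.0535. Base peak = M+4.
P(M+4) = C(4,2) × 0.5190^2 × 0.4810^2 = 6 × 0.269361 × 0.231361 = 0.373918 (base)
P(M+2) = C(4,1) × 0.5190^3 × 0.4810^1 = 4 × 0.13979836 × 0.4810 = 0.268972
Relative intensity = 0.268972 / 0.373918 × 100 = 71.93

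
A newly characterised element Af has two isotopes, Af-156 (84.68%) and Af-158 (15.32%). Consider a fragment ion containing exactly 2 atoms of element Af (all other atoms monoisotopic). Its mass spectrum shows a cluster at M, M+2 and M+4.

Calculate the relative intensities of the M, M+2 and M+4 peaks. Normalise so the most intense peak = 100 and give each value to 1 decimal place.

100.0 : 36.2 : 3.3

Expanding (0.8468 + 0.1532)^2:
P(M) = 0.8468^2 = 0.717070
P(M+2) = 2 × 0.8468^1 × 0.1532^1 = 0.259460
P(M+4) = 0.1532^2 = 0.023470
The M peak is largest (0.717070); scaling to 100 gives 100.0 : 36.2 : 3.3.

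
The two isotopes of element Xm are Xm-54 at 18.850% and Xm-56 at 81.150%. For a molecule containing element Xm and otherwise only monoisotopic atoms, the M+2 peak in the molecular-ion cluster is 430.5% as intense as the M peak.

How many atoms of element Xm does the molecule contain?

With n Xm atoms, P(M+2)/P(M) = C(n,1)·p^(n−1)q / p^n = n·q/p = n · 0.81150/0.18850.
n = 4.305 × 0.18850/0.81150 = 1.00 ≈ 1

1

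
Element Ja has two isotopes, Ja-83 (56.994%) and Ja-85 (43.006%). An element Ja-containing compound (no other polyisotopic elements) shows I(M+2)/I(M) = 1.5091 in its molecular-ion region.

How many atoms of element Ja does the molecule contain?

For n independent Ja atoms, I(M+2)/I(M) = n · (abundance Ja-85) / (abundance Ja-83) = n · 0.43006/0.56994.
n = 1.5091 × 0.56994/0.43006 = 2.00 ≈ 2

2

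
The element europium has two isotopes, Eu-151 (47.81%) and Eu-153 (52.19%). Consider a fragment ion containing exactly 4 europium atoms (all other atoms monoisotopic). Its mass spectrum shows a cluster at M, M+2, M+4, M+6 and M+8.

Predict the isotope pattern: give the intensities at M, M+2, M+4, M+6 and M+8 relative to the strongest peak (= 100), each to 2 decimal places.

13.99 : 61.07 : 100.00 : 72.77 : 19.86

Expanding (0.4781 + 0.5219)^4:
P(M) = 0.4781^4 = 0.052249
P(M+2) = 4 × 0.4781^3 × 0.5219^1 = 0.228141
P(M+4) = 6 × 0.4781^2 × 0.5219^2 = 0.373563
P(M+6) = 4 × 0.4781^1 × 0.5219^3 = 0.271857
P(M+8) = 0.5219^4 = 0.074191
The M+4 peak is largest (0.373563); scaling to 100 gives 13.99 : 61.07 : 100.00 : 72.77 : 19.86.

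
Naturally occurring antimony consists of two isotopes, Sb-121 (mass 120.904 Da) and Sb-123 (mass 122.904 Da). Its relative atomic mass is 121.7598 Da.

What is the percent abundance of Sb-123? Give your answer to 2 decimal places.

Writing the weighted mean with unknown fraction x of Sb-121:
120.904·x + 122.904·(1 − x) = 121.7598
(120.904 − 122.904)·x = 121.7598 − 122.904
x = -1.1442 / -2.000 = 0.57210 → 57.21% Sb-121, 42.79% Sb-123.

42.79%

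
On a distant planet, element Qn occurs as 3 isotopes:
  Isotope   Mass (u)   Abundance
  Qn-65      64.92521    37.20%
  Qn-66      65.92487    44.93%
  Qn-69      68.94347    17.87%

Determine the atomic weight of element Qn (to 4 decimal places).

66.0924 u

Weight each isotope mass by its fractional abundance: 0.3720 × 64.92521 + 0.4493 × 65.92487 + 0.1787 × 68.94347
= 24.152178 + 29.620044 + 12.320198 = 66.092420 u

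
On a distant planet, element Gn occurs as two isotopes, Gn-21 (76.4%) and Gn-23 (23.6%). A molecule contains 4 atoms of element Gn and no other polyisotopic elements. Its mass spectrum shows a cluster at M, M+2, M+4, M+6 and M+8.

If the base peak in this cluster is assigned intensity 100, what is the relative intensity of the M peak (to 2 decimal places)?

Term probabilities: M 0.3407, M+2 0.4210, M+4 0.1951, M+6 0.0402, M+8 0.0031. Base peak = M+2.
P(M+2) = C(4,1) × 0.764^3 × 0.236^1 = 4 × 0.44594374 × 0.2360 = 0.420971 (base)
P(M) = C(4,0) × 0.764^4 × 0.236^0 = 1 × 0.34070102 × 1.0000 = 0.340701
Relative intensity = 0.340701 / 0.420971 × 100 = 80.93

80.93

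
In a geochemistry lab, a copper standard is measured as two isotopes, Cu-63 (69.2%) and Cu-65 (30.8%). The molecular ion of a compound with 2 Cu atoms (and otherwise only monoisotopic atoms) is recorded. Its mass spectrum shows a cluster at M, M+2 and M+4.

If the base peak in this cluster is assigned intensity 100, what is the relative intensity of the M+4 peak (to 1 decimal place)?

Binomial terms of (0.692 + 0.308)^2: M 0.4789, M+2 0.4263, M+4 0.0949 → M is the base peak.
P(M) = C(2,0) × 0.692^2 × 0.308^0 = 1 × 0.478864 × 1.0000 = 0.478864 (base)
P(M+4) = C(2,2) × 0.692^0 × 0.308^2 = 1 × 1.0000 × 0.094864 = 0.094864
Relative intensity = 0.094864 / 0.478864 × 100 = 19.8

19.8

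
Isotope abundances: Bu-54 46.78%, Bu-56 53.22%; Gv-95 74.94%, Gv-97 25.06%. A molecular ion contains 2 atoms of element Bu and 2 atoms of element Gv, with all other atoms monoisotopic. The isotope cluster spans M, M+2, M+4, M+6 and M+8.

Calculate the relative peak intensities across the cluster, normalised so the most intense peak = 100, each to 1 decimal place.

34.0 : 100.0 : 99.4 : 38.0 : 4.9

Element Bu pattern (n=2): 0.21883684 : 0.49792632 : 0.28323684
Element Gv pattern (n=2): 0.56160036 : 0.37559928 : 0.06280036
Convolve the two distributions (both contribute in 2-u steps):
  M: 0.21883684×0.56160036 = 0.122899
  M+2: 0.21883684×0.37559928 + 0.49792632×0.56160036 = 0.361831
  M+4: 0.21883684×0.06280036 + 0.49792632×0.37559928 + 0.28323684×0.56160036 = 0.359830
  M+6: 0.49792632×0.06280036 + 0.28323684×0.37559928 = 0.137654
  M+8: 0.28323684×0.06280036 = 0.017787
Scale to base peak (0.361831) = 100: 34.0 : 100.0 : 99.4 : 38.0 : 4.9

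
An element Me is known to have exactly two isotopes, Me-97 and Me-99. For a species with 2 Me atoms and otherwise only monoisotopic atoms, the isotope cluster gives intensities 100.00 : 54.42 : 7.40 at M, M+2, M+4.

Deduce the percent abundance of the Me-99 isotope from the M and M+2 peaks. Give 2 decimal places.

21.39%

If p is the fraction of Me that is Me-97, then I(M+2)/I(M) = [C(2,1)·p^1·(1−p)] / p^2 = 2·(1−p)/p = 54.42/100.00 = 0.5442
(1−p)/p = 0.5442/2 = 0.2721  ⇒  p = 1/(1 + 0.2721) = 0.7861
Me-97: 78.61%, Me-99: 21.39%.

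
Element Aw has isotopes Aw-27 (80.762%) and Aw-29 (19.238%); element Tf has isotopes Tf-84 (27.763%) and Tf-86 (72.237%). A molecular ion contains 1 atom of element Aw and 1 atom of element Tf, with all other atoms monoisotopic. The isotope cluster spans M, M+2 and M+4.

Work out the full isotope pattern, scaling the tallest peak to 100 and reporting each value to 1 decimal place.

35.2 : 100.0 : 21.8

Element Aw pattern (n=1): 0.80762 : 0.19238
Element Tf pattern (n=1): 0.27763 : 0.72237
Convolve the two distributions (both contribute in 2-u steps):
  M: 0.80762×0.27763 = 0.224220
  M+2: 0.80762×0.72237 + 0.19238×0.27763 = 0.636811
  M+4: 0.19238×0.72237 = 0.138970
Scale to base peak (0.636811) = 100: 35.2 : 100.0 : 21.8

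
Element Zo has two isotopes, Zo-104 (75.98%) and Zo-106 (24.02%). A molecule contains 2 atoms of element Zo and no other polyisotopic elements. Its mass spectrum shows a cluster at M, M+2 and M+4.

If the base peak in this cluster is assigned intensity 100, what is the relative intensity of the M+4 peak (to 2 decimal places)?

9.99

Binomial terms of (0.7598 + 0.2402)^2: M 0.5773, M+2 0.3650, M+4 0.0577 → M is the base peak.
P(M) = C(2,0) × 0.7598^2 × 0.2402^0 = 1 × 0.57729604 × 1.0000 = 0.577296 (base)
P(M+4) = C(2,2) × 0.7598^0 × 0.2402^2 = 1 × 1.0000 × 0.05769604 = 0.057696
Relative intensity = 0.057696 / 0.577296 × 100 = 9.99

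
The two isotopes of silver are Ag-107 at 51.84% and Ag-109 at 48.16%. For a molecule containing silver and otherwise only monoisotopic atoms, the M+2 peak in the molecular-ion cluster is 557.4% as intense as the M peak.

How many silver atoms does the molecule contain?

With n Ag atoms, P(M+2)/P(M) = C(n,1)·p^(n−1)q / p^n = n·q/p = n · 0.4816/0.5184.
n = 5.574 × 0.5184/0.4816 = 6.00 ≈ 6

6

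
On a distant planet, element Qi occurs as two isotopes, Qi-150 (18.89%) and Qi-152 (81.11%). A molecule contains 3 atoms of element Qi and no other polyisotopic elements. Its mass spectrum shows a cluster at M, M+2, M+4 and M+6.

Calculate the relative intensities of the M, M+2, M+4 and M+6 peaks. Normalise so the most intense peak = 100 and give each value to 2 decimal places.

1.26 : 16.27 : 69.87 : 100.00

Each Qi atom is independently Qi-150 (p = 0.1889) or Qi-152 (q = 0.8111); the cluster is the binomial expansion (p + q)^3.
P(M) = 0.1889^3 = 0.006741
P(M+2) = 3 × 0.1889^2 × 0.8111^1 = 0.086828
P(M+4) = 3 × 0.1889^1 × 0.8111^2 = 0.372822
P(M+6) = 0.8111^3 = 0.533609
The M+6 peak is largest (0.533609); scaling to 100 gives 1.26 : 16.27 : 69.87 : 100.00.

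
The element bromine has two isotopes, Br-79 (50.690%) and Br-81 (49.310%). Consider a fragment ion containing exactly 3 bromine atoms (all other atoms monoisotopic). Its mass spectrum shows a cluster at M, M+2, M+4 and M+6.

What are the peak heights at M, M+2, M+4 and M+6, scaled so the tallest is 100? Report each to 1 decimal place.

34.3 : 100.0 : 97.3 : 31.5

Expanding (0.50690 + 0.49310)^3:
P(M) = 0.50690^3 = 0.130247
P(M+2) = 3 × 0.50690^2 × 0.49310^1 = 0.380103
P(M+4) = 3 × 0.50690^1 × 0.49310^2 = 0.369755
P(M+6) = 0.49310^3 = 0.119896
The M+2 peak is largest (0.380103); scaling to 100 gives 34.3 : 100.0 : 97.3 : 31.5.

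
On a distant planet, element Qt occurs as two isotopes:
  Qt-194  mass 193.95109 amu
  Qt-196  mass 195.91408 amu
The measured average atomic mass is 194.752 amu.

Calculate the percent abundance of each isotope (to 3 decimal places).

Qt-194: 59.199%, Qt-196: 40.801%

Let x be the fractional abundance of Qt-194; then Qt-196 has abundance 1 − x.
193.95109·x + 195.91408·(1 − x) = 194.752
(193.95109 − 195.91408)·x = 194.752 − 195.91408
x = -1.16208 / -1.96299 = 0.59199 → 59.199% Qt-194, 40.801% Qt-196.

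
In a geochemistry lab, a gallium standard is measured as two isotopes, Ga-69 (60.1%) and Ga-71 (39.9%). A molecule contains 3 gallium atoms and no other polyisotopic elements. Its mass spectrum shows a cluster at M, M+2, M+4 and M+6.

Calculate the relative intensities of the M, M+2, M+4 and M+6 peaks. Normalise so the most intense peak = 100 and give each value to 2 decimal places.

The 3 Ga atoms are independent, so intensities follow the terms of (0.601 + 0.399)^3.
P(M) = 0.601^3 = 0.217082
P(M+2) = 3 × 0.601^2 × 0.399^1 = 0.432358
P(M+4) = 3 × 0.601^1 × 0.399^2 = 0.287039
P(M+6) = 0.399^3 = 0.063521
The M+2 peak is largest (0.432358); scaling to 100 gives 50.21 : 100.00 : 66.39 : 14.69.

50.21 : 100.00 : 66.39 : 14.69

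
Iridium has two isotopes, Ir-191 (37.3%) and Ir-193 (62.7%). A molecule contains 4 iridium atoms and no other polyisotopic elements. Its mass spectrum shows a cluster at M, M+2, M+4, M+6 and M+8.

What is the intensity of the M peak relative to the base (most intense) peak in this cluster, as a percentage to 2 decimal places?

5.26%

(0.373 + 0.627)^4 gives M 0.0194, M+2 0.1302, M+4 0.3282, M+6 0.3678, M+8 0.1546; the largest is M+6.
P(M+6) = C(4,3) × 0.373^1 × 0.627^3 = 4 × 0.3730 × 0.24649188 = 0.367766 (base)
P(M) = C(4,0) × 0.373^4 × 0.627^0 = 1 × 0.01935688 × 1.0000 = 0.019357
Relative intensity = 0.019357 / 0.367766 × 100 = 5.26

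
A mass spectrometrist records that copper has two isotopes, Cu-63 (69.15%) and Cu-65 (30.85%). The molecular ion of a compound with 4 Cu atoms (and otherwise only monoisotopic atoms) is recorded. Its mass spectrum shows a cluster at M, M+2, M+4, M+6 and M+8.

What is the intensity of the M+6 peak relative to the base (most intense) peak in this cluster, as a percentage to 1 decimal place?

19.9%

(0.6915 + 0.3085)^4 gives M 0.2286, M+2 0.4080, M+4 0.2731, M+6 0.0812, M+8 0.0091; the largest is M+2.
P(M+2) = C(4,1) × 0.6915^3 × 0.3085^1 = 4 × 0.33065611 × 0.3085 = 0.408030 (base)
P(M+6) = C(4,3) × 0.6915^1 × 0.3085^3 = 4 × 0.6915 × 0.02936064 = 0.081212
Relative intensity = 0.081212 / 0.408030 × 100 = 19.9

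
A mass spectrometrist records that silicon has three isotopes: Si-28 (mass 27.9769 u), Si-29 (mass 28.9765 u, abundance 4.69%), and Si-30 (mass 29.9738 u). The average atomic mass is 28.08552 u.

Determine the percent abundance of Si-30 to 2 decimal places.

Let x and y be the fractions of Si-28 and Si-30. Then x + y = 1 − 0.0469 = 0.9531 and 27.9769x + 29.9738y = 28.08552 − 0.0469×28.9765 = 26.72652215.
Substituting: 27.9769x + 29.9738(0.9531 − x) = 26.72652215
(27.9769 − 29.9738)x = -1.84150663  ⇒  x = 0.92218, y = 0.03092
Si-28: 92.22%, Si-30: 3.09%.

3.09%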